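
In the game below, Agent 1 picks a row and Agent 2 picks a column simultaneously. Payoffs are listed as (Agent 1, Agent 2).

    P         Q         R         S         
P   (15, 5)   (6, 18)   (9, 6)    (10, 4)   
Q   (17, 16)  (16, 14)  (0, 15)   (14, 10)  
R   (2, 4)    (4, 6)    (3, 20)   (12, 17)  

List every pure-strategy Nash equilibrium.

(Q, P)

Find each player's best response to every opponent strategy; NE are the intersections.
Agent 1's best responses — vs P: Q (payoff 17); vs Q: Q (payoff 16); vs R: P (payoff 9); vs S: Q (payoff 14).
Agent 2's best responses — vs P: Q (payoff 18); vs Q: P (payoff 16); vs R: R (payoff 20).
The only mutual best response is (Q, P); neither player gains by switching there.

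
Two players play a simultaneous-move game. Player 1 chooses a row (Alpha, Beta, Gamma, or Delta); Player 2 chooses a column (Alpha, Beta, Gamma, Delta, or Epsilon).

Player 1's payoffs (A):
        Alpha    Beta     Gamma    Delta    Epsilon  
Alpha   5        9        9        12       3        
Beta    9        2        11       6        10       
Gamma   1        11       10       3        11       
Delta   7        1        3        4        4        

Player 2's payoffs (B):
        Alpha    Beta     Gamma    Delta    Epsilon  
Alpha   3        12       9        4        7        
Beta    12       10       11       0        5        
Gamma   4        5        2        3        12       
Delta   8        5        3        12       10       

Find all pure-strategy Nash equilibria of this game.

(Beta, Alpha) and (Gamma, Epsilon)

Check mutual best responses: a cell is a NE iff neither player can gain by unilaterally deviating.
Player 1's best responses — vs Alpha: Beta (payoff 9); vs Beta: Gamma (payoff 11); vs Gamma: Beta (payoff 11); vs Delta: Alpha (payoff 12); vs Epsilon: Gamma (payoff 11).
Player 2's best responses — vs Alpha: Beta (payoff 12); vs Beta: Alpha (payoff 12); vs Gamma: Epsilon (payoff 12); vs Delta: Delta (payoff 12).
Mutual best responses occur at (Beta, Alpha) and (Gamma, Epsilon); at each, neither player gains by switching.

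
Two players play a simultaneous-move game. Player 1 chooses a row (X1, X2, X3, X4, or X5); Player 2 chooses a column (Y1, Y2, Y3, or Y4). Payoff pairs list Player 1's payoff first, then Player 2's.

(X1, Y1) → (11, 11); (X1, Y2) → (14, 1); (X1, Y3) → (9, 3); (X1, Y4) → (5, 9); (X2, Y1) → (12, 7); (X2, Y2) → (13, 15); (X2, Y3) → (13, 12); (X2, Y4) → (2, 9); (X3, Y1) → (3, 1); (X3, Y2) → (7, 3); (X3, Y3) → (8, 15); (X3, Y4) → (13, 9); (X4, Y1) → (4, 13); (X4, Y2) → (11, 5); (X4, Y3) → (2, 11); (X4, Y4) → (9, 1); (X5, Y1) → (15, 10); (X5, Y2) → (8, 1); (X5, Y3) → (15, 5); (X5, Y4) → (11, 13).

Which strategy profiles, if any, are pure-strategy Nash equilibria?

A profile is a Nash equilibrium when each player is best-responding to the other.
Player 1's best responses — vs Y1: X5 (payoff 15); vs Y2: X1 (payoff 14); vs Y3: X5 (payoff 15); vs Y4: X3 (payoff 13).
Player 2's best responses — vs X1: Y1 (payoff 11); vs X2: Y2 (payoff 15); vs X3: Y3 (payoff 15); vs X4: Y1 (payoff 13); vs X5: Y4 (payoff 13).
No cell has both players best-responding. For instance, Player 1's best reply to Y4 is X3, but against X3 Player 2 prefers Y3 over Y4.

None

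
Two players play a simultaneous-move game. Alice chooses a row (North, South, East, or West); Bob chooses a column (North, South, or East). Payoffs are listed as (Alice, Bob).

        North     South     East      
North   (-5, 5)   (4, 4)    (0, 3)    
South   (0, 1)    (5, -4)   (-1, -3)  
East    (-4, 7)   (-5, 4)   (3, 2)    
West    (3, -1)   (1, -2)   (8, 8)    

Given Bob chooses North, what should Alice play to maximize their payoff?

With Bob fixed at North, Alice's payoffs are: North → -5, South → 0, East → -4, West → 3.
The maximum is 3, achieved by West.

West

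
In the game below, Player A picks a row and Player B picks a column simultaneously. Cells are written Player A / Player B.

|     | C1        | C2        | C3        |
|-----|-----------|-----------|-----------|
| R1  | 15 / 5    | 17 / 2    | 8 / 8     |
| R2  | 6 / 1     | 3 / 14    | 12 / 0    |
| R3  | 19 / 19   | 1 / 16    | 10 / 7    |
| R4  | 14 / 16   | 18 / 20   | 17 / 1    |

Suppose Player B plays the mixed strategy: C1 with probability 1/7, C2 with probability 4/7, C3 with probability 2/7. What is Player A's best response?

Compute Player A's expected payoff from each pure strategy against the given mix.
R1: (1/7)·15 + (4/7)·17 + (2/7)·8 = 99/7
R2: (1/7)·6 + (4/7)·3 + (2/7)·12 = 6
R3: (1/7)·19 + (4/7)·1 + (2/7)·10 = 43/7
R4: (1/7)·14 + (4/7)·18 + (2/7)·17 = 120/7
Highest expected payoff is 120/7, from R4.

R4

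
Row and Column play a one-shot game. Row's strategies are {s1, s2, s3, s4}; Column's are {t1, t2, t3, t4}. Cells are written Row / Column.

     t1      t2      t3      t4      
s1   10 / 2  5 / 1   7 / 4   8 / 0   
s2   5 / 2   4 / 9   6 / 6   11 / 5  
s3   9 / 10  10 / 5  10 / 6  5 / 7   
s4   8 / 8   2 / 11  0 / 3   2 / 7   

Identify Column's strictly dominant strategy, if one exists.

No strictly dominant strategy

A strategy is strictly dominant if it gives Column a strictly higher payoff than every other strategy, against every choice by the opponent.
t1 is not dominant: against s1, t3 gives 4 > 2.
t2 is not dominant: against s1, t1 gives 2 > 1.
t3 is not dominant: against s2, t2 gives 9 > 6.
t4 is not dominant: against s1, t1 gives 2 > 0.
No single strategy is best against every opponent action.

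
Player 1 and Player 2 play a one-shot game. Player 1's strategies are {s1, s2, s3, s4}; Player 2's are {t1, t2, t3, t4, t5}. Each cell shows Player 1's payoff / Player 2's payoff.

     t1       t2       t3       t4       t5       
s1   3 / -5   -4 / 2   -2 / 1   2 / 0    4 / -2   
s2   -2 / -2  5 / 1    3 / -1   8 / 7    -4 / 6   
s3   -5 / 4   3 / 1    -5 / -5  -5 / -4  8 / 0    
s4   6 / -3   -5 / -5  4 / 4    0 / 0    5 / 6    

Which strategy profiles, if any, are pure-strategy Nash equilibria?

(s2, t4)

Find each player's best response to every opponent strategy; NE are the intersections.
Player 1's best responses — vs t1: s4 (payoff 6); vs t2: s2 (payoff 5); vs t3: s4 (payoff 4); vs t4: s2 (payoff 8); vs t5: s3 (payoff 8).
Player 2's best responses — vs s1: t2 (payoff 2); vs s2: t4 (payoff 7); vs s3: t1 (payoff 4); vs s4: t5 (payoff 6).
The only mutual best response is (s2, t4); neither player gains by switching there.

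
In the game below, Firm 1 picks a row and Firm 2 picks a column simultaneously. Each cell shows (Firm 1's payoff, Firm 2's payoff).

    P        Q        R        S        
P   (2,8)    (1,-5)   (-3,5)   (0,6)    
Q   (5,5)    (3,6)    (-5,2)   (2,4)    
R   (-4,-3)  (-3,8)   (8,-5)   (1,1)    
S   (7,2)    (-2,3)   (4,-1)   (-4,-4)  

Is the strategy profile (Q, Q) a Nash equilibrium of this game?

Yes

Holding Firm 2 at Q: Firm 1 gets 3 from Q, versus 1 from P, -3 from R, -2 from S. No profitable deviation for Firm 1.
Holding Firm 1 at Q: Firm 2 gets 6 from Q, versus 5 from P, 2 from R, 4 from S. No profitable deviation for Firm 2 either.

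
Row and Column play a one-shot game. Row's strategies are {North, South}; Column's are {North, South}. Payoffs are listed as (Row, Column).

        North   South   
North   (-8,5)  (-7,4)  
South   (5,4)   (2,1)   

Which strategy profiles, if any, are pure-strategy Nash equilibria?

(South, North)

Check mutual best responses: a cell is a NE iff neither player can gain by unilaterally deviating.
Row's best responses — vs North: South (payoff 5); vs South: South (payoff 2).
Column's best responses — vs North: North (payoff 5); vs South: North (payoff 4).
The only mutual best response is (South, North); neither player gains by switching there.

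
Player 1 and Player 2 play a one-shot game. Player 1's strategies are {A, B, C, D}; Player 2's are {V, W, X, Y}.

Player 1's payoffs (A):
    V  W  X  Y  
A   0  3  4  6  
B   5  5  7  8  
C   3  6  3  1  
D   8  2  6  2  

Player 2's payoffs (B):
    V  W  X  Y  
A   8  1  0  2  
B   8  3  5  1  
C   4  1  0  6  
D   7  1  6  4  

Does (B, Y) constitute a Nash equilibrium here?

Holding Player 2 at Y: Player 1 gets 8 from B, versus 6 from A, 1 from C, 2 from D. No profitable deviation for Player 1.
Holding Player 1 at B: Player 2 gets 1 from Y but could get 8 by switching to V. Player 2 has a profitable deviation.

No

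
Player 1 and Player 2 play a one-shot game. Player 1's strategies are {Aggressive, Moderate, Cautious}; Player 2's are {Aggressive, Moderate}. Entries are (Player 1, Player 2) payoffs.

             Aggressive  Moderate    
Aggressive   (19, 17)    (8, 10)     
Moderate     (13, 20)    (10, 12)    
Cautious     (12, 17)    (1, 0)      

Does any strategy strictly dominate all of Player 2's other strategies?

Check whether one of Player 2's strategies beats all alternatives regardless of what the opponent does.
Aggressive strictly dominates: vs Aggressive: 17 > 10; vs Moderate: 20 > 12; vs Cautious: 17 > 0.

Aggressive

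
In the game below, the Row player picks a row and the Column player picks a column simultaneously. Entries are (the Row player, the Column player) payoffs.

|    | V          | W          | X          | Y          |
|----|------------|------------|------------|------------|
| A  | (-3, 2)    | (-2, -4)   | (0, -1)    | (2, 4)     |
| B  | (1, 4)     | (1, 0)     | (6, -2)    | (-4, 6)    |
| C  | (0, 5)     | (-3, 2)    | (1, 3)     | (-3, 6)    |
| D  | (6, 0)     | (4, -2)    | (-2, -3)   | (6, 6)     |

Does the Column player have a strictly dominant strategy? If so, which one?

Y

Check whether one of the Column player's strategies beats all alternatives regardless of what the opponent does.
Y strictly dominates: vs A: 4 > each of {2, -4, -1}; vs B: 6 > each of {4, 0, -2}; vs C: 6 > each of {5, 2, 3}; vs D: 6 > each of {0, -2, -3}.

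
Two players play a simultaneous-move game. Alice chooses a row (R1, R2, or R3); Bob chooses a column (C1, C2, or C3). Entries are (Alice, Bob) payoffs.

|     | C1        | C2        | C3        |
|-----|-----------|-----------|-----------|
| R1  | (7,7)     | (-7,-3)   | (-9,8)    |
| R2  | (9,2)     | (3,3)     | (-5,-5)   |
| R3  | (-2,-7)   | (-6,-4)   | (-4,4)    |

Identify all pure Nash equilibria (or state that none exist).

(R2, C2) and (R3, C3)

Find each player's best response to every opponent strategy; NE are the intersections.
Alice's best responses — vs C1: R2 (payoff 9); vs C2: R2 (payoff 3); vs C3: R3 (payoff -4).
Bob's best responses — vs R1: C3 (payoff 8); vs R2: C2 (payoff 3); vs R3: C3 (payoff 4).
Mutual best responses occur at (R2, C2) and (R3, C3); at each, neither player gains by switching.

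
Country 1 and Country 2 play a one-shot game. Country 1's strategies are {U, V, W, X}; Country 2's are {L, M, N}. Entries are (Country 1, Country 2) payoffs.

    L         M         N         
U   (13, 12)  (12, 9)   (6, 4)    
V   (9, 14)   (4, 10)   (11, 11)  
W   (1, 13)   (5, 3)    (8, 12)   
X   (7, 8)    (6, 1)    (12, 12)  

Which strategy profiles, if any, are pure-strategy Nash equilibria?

A profile is a Nash equilibrium when each player is best-responding to the other.
Country 1's best responses — vs L: U (payoff 13); vs M: U (payoff 12); vs N: X (payoff 12).
Country 2's best responses — vs U: L (payoff 12); vs V: L (payoff 14); vs W: L (payoff 13); vs X: N (payoff 12).
Mutual best responses occur at (U, L) and (X, N); at each, neither player gains by switching.

(U, L) and (X, N)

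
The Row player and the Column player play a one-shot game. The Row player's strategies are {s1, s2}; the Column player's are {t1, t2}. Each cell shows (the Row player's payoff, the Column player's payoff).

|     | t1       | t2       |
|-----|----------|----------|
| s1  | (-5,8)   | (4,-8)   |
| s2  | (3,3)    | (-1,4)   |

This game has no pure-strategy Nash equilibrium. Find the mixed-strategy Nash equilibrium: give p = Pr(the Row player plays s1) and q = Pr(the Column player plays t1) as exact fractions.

p = 1/17, q = 5/13

In a mixed NE each player is indifferent between their pure strategies, so the opponent's mix sets the indifference.
The Column player indifferent between t1 and t2: p·8 + (1−p)·3 = p·(-8) + (1−p)·4 ⟹ 3 + 5p = 4 + (-12)p ⟹ p = 1/17.
The Row player indifferent between s1 and s2: q·(-5) + (1−q)·4 = q·3 + (1−q)·(-1) ⟹ 4 + (-9)q = (-1) + 4q ⟹ q = 5/13.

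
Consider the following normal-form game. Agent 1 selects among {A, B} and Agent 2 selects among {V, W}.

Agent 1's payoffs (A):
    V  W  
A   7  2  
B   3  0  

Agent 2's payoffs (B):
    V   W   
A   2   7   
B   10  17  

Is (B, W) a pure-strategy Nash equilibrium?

No

Holding Agent 2 at W: Agent 1 gets 0 from B but could get 2 by switching to A. Agent 1 has a profitable deviation.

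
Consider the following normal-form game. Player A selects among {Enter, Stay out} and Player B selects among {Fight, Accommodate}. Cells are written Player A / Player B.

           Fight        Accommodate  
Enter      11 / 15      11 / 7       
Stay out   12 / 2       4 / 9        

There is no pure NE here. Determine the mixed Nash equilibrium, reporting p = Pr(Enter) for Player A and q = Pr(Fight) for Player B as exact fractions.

In a mixed NE each player is indifferent between their pure strategies, so the opponent's mix sets the indifference.
Player B indifferent between Fight and Accommodate: p·15 + (1−p)·2 = p·7 + (1−p)·9 ⟹ 2 + 13p = 9 + (-2)p ⟹ p = 7/15.
Player A indifferent between Enter and Stay out: q·11 + (1−q)·11 = q·12 + (1−q)·4 ⟹ 11 + 0q = 4 + 8q ⟹ q = 7/8.

p = 7/15, q = 7/8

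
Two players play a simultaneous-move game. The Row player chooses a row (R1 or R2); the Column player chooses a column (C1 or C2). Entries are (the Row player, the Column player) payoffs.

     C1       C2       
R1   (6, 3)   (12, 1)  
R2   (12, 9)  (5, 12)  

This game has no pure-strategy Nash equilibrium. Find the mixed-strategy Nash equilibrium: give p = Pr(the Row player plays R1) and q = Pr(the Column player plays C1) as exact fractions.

Each player's mixing probability is pinned down by making the *other* player indifferent.
The Column player indifferent between C1 and C2: p·3 + (1−p)·9 = p·1 + (1−p)·12 ⟹ 9 + (-6)p = 12 + (-11)p ⟹ p = 3/5.
The Row player indifferent between R1 and R2: q·6 + (1−q)·12 = q·12 + (1−q)·5 ⟹ 12 + (-6)q = 5 + 7q ⟹ q = 7/13.

p = 3/5, q = 7/13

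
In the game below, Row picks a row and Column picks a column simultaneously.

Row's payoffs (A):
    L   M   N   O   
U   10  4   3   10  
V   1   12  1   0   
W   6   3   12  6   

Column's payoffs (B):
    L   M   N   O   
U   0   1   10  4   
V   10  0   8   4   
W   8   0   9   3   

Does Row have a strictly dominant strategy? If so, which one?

None

Check whether one of Row's strategies beats all alternatives regardless of what the opponent does.
U is not dominant: against M, V gives 12 > 4.
V is not dominant: against L, U gives 10 > 1.
W is not dominant: against L, U gives 10 > 6.
No single strategy is best against every opponent action.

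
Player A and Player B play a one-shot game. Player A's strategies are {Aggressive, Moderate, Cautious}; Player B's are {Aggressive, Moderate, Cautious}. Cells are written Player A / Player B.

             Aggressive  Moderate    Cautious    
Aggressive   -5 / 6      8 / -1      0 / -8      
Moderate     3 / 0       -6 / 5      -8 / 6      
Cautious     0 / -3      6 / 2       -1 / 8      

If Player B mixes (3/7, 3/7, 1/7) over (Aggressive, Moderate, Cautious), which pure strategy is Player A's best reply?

Cautious

Player A's best reply maximizes expected payoff against the mix.
Aggressive: (3/7)·(-5) + (3/7)·8 + (1/7)·0 = 9/7
Moderate: (3/7)·3 + (3/7)·(-6) + (1/7)·(-8) = -17/7
Cautious: (3/7)·0 + (3/7)·6 + (1/7)·(-1) = 17/7
Highest expected payoff is 17/7, from Cautious.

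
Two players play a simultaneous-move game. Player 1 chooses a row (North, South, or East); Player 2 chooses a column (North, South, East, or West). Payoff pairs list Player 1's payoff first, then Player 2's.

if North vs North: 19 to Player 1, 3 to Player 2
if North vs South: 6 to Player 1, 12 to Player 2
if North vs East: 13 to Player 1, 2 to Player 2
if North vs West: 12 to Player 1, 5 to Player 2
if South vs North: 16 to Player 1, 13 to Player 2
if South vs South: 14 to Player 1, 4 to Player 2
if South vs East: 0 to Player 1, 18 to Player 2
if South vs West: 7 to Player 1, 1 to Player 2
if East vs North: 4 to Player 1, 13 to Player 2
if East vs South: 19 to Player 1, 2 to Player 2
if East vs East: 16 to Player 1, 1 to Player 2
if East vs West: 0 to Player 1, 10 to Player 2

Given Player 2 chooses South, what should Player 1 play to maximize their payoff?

With Player 2 fixed at South, Player 1's payoffs are: North → 6, South → 14, East → 19.
The maximum is 19, achieved by East.

East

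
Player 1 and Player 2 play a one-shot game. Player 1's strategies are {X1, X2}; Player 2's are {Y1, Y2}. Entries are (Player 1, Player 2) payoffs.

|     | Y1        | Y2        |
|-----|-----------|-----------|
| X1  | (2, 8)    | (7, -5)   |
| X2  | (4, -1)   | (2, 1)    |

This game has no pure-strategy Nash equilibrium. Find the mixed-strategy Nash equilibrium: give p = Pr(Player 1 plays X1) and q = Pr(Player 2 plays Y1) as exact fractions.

p = 2/15, q = 5/7

In a mixed NE each player is indifferent between their pure strategies, so the opponent's mix sets the indifference.
Player 2 indifferent between Y1 and Y2: p·8 + (1−p)·(-1) = p·(-5) + (1−p)·1 ⟹ (-1) + 9p = 1 + (-6)p ⟹ p = 2/15.
Player 1 indifferent between X1 and X2: q·2 + (1−q)·7 = q·4 + (1−q)·2 ⟹ 7 + (-5)q = 2 + 2q ⟹ q = 5/7.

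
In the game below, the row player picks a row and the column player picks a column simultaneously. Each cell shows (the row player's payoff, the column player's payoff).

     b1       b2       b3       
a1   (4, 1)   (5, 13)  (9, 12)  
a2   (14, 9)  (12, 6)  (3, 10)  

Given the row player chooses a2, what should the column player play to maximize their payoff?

b3

With the row player fixed at a2, the column player's payoffs are: b1 → 9, b2 → 6, b3 → 10.
The maximum is 10, achieved by b3.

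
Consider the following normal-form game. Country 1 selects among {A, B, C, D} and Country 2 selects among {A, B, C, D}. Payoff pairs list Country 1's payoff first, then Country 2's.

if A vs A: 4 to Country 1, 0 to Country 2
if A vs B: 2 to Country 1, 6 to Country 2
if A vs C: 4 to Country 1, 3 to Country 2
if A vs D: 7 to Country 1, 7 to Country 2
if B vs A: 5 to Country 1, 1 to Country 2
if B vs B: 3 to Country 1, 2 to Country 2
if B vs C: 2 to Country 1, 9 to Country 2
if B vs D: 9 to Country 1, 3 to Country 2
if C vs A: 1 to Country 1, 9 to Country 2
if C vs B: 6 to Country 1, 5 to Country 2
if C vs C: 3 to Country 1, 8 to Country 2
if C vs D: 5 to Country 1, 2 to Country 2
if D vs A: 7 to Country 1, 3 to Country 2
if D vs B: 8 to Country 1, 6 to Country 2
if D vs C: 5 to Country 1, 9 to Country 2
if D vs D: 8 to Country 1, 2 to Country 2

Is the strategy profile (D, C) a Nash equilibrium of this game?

Yes

Holding Country 2 at C: Country 1 gets 5 from D, versus 4 from A, 2 from B, 3 from C. No profitable deviation for Country 1.
Holding Country 1 at D: Country 2 gets 9 from C, versus 3 from A, 6 from B, 2 from D. No profitable deviation for Country 2 either.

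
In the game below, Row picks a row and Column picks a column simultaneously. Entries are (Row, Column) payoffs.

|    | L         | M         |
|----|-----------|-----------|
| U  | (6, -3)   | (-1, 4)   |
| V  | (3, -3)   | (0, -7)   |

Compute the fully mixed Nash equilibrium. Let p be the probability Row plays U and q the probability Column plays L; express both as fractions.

In a mixed NE each player is indifferent between their pure strategies, so the opponent's mix sets the indifference.
Column indifferent between L and M: p·(-3) + (1−p)·(-3) = p·4 + (1−p)·(-7) ⟹ (-3) + 0p = (-7) + 11p ⟹ p = 4/11.
Row indifferent between U and V: q·6 + (1−q)·(-1) = q·3 + (1−q)·0 ⟹ (-1) + 7q = 0 + 3q ⟹ q = 1/4.

p = 4/11, q = 1/4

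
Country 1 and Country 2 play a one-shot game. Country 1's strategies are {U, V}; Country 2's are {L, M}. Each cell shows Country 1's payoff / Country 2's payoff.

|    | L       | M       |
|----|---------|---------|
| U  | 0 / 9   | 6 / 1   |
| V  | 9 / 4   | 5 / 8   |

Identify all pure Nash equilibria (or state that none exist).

A profile is a Nash equilibrium when each player is best-responding to the other.
Country 1's best responses — vs L: V (payoff 9); vs M: U (payoff 6).
Country 2's best responses — vs U: L (payoff 9); vs V: M (payoff 8).
No cell has both players best-responding. For instance, Country 1's best reply to L is V, but against V Country 2 prefers M over L.

None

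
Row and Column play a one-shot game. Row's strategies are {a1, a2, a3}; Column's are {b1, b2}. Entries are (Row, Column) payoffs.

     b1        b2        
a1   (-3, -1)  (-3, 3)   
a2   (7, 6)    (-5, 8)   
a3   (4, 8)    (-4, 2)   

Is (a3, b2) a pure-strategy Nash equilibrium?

Holding Column at b2: Row gets -4 from a3 but could get -3 by switching to a1. Row has a profitable deviation.

No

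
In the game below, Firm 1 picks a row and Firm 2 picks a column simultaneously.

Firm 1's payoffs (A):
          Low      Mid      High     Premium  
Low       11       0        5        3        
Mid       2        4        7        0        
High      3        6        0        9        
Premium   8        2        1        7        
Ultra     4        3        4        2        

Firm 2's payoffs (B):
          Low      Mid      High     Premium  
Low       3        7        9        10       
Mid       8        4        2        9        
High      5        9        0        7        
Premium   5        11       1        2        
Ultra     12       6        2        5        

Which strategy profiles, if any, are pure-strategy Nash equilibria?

Check mutual best responses: a cell is a NE iff neither player can gain by unilaterally deviating.
Firm 1's best responses — vs Low: Low (payoff 11); vs Mid: High (payoff 6); vs High: Mid (payoff 7); vs Premium: High (payoff 9).
Firm 2's best responses — vs Low: Premium (payoff 10); vs Mid: Premium (payoff 9); vs High: Mid (payoff 9); vs Premium: Mid (payoff 11); vs Ultra: Low (payoff 12).
The only mutual best response is (High, Mid); neither player gains by switching there.

(High, Mid)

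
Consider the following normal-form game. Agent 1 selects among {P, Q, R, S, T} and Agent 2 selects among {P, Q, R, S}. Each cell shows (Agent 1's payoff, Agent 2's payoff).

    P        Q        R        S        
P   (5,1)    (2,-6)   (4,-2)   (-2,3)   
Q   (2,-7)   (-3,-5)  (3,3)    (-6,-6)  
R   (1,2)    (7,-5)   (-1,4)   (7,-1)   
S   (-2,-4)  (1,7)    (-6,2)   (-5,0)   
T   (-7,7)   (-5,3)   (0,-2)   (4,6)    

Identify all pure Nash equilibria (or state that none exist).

None

A profile is a Nash equilibrium when each player is best-responding to the other.
Agent 1's best responses — vs P: P (payoff 5); vs Q: R (payoff 7); vs R: P (payoff 4); vs S: R (payoff 7).
Agent 2's best responses — vs P: S (payoff 3); vs Q: R (payoff 3); vs R: R (payoff 4); vs S: Q (payoff 7); vs T: P (payoff 7).
No cell has both players best-responding. For instance, Agent 1's best reply to R is P, but against P Agent 2 prefers S over R.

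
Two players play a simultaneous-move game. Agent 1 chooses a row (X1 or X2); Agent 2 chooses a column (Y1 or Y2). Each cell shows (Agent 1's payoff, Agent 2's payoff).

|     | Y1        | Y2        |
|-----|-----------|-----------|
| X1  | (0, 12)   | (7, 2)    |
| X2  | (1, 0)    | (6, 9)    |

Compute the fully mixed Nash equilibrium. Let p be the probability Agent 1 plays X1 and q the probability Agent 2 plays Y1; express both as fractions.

p = 9/19, q = 1/2

Each player's mixing probability is pinned down by making the *other* player indifferent.
Agent 2 indifferent between Y1 and Y2: p·12 + (1−p)·0 = p·2 + (1−p)·9 ⟹ 0 + 12p = 9 + (-7)p ⟹ p = 9/19.
Agent 1 indifferent between X1 and X2: q·0 + (1−q)·7 = q·1 + (1−q)·6 ⟹ 7 + (-7)q = 6 + (-5)q ⟹ q = 1/2.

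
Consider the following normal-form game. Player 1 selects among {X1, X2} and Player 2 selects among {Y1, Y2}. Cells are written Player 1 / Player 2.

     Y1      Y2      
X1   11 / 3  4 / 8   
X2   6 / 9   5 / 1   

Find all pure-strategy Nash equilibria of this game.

Check mutual best responses: a cell is a NE iff neither player can gain by unilaterally deviating.
Player 1's best responses — vs Y1: X1 (payoff 11); vs Y2: X2 (payoff 5).
Player 2's best responses — vs X1: Y2 (payoff 8); vs X2: Y1 (payoff 9).
No cell has both players best-responding. For instance, Player 1's best reply to Y1 is X1, but against X1 Player 2 prefers Y2 over Y1.

None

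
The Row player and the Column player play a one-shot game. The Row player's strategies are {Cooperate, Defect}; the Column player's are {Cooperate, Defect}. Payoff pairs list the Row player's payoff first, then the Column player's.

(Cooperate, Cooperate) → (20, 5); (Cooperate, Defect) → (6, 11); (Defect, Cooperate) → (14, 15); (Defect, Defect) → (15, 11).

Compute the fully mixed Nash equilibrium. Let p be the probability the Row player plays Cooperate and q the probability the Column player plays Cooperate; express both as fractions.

p = 2/5, q = 3/5

In a mixed NE each player is indifferent between their pure strategies, so the opponent's mix sets the indifference.
The Column player indifferent between Cooperate and Defect: p·5 + (1−p)·15 = p·11 + (1−p)·11 ⟹ 15 + (-10)p = 11 + 0p ⟹ p = 2/5.
The Row player indifferent between Cooperate and Defect: q·20 + (1−q)·6 = q·14 + (1−q)·15 ⟹ 6 + 14q = 15 + (-1)q ⟹ q = 3/5.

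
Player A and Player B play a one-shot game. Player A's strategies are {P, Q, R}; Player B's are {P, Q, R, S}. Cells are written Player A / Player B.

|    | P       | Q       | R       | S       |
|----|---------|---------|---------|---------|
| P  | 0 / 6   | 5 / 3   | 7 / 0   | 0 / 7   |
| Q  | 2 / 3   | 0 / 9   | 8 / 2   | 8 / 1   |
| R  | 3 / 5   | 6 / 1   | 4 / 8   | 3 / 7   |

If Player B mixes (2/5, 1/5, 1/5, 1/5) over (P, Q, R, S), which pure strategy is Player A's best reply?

Q

Compute Player A's expected payoff from each pure strategy against the given mix.
P: (2/5)·0 + (1/5)·5 + (1/5)·7 + (1/5)·0 = 12/5
Q: (2/5)·2 + (1/5)·0 + (1/5)·8 + (1/5)·8 = 4
R: (2/5)·3 + (1/5)·6 + (1/5)·4 + (1/5)·3 = 19/5
Highest expected payoff is 4, from Q.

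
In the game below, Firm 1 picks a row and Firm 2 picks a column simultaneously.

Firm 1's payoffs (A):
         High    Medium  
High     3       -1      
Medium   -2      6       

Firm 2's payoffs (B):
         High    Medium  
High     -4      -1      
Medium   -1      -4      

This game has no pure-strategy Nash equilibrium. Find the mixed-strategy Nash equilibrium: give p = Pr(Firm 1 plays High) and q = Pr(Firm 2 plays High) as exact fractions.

p = 1/2, q = 7/12

In a mixed NE each player is indifferent between their pure strategies, so the opponent's mix sets the indifference.
Firm 2 indifferent between High and Medium: p·(-4) + (1−p)·(-1) = p·(-1) + (1−p)·(-4) ⟹ (-1) + (-3)p = (-4) + 3p ⟹ p = 1/2.
Firm 1 indifferent between High and Medium: q·3 + (1−q)·(-1) = q·(-2) + (1−q)·6 ⟹ (-1) + 4q = 6 + (-8)q ⟹ q = 7/12.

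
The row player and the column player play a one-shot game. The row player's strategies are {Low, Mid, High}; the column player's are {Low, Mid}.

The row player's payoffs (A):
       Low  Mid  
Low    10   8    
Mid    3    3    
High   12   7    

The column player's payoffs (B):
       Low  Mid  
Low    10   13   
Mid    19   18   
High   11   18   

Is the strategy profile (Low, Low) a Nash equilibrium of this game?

Holding the column player at Low: the row player gets 10 from Low but could get 12 by switching to High. The row player has a profitable deviation.

No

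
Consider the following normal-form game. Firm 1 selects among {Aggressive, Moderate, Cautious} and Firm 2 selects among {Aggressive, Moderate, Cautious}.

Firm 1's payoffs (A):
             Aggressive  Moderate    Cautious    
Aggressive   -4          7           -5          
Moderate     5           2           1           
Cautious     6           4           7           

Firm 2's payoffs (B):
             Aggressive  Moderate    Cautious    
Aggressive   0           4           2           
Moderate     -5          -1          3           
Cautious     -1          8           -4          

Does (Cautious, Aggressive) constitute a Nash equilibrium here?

Holding Firm 2 at Aggressive: Firm 1 gets 6 from Cautious, versus -4 from Aggressive, 5 from Moderate. No profitable deviation for Firm 1.
Holding Firm 1 at Cautious: Firm 2 gets -1 from Aggressive but could get 8 by switching to Moderate. Firm 2 has a profitable deviation.

No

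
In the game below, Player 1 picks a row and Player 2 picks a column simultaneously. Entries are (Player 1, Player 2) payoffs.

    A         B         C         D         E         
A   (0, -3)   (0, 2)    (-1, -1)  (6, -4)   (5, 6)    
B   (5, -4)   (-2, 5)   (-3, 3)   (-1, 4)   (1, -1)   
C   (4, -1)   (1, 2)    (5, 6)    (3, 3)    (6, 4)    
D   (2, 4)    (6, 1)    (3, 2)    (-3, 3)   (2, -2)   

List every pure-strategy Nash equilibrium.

(C, C)

A profile is a Nash equilibrium when each player is best-responding to the other.
Player 1's best responses — vs A: B (payoff 5); vs B: D (payoff 6); vs C: C (payoff 5); vs D: A (payoff 6); vs E: C (payoff 6).
Player 2's best responses — vs A: E (payoff 6); vs B: B (payoff 5); vs C: C (payoff 6); vs D: A (payoff 4).
The only mutual best response is (C, C); neither player gains by switching there.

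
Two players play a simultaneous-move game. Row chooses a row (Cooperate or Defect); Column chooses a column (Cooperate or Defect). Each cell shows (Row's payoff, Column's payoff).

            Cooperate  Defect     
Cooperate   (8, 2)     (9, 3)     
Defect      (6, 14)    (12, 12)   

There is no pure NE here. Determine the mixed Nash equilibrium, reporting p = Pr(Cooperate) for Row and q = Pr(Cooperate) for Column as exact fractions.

Each player's mixing probability is pinned down by making the *other* player indifferent.
Column indifferent between Cooperate and Defect: p·2 + (1−p)·14 = p·3 + (1−p)·12 ⟹ 14 + (-12)p = 12 + (-9)p ⟹ p = 2/3.
Row indifferent between Cooperate and Defect: q·8 + (1−q)·9 = q·6 + (1−q)·12 ⟹ 9 + (-1)q = 12 + (-6)q ⟹ q = 3/5.

p = 2/3, q = 3/5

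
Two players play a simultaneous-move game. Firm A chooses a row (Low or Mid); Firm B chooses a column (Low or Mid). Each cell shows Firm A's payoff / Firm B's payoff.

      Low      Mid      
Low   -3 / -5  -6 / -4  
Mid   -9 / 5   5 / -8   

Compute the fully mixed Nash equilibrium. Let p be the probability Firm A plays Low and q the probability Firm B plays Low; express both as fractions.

p = 13/14, q = 11/17

In a mixed NE each player is indifferent between their pure strategies, so the opponent's mix sets the indifference.
Firm B indifferent between Low and Mid: p·(-5) + (1−p)·5 = p·(-4) + (1−p)·(-8) ⟹ 5 + (-10)p = (-8) + 4p ⟹ p = 13/14.
Firm A indifferent between Low and Mid: q·(-3) + (1−q)·(-6) = q·(-9) + (1−q)·5 ⟹ (-6) + 3q = 5 + (-14)q ⟹ q = 11/17.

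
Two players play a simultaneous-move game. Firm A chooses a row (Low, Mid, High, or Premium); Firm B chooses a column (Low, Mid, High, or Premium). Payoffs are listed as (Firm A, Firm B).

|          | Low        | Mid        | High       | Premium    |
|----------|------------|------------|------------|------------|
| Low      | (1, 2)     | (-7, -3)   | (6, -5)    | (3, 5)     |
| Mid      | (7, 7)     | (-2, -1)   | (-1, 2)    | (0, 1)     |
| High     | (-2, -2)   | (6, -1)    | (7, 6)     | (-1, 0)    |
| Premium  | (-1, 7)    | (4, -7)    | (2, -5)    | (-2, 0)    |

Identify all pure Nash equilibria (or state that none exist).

A profile is a Nash equilibrium when each player is best-responding to the other.
Firm A's best responses — vs Low: Mid (payoff 7); vs Mid: High (payoff 6); vs High: High (payoff 7); vs Premium: Low (payoff 3).
Firm B's best responses — vs Low: Premium (payoff 5); vs Mid: Low (payoff 7); vs High: High (payoff 6); vs Premium: Low (payoff 7).
Mutual best responses occur at (Low, Premium), (Mid, Low), and (High, High); at each, neither player gains by switching.

(Low, Premium), (Mid, Low), and (High, High)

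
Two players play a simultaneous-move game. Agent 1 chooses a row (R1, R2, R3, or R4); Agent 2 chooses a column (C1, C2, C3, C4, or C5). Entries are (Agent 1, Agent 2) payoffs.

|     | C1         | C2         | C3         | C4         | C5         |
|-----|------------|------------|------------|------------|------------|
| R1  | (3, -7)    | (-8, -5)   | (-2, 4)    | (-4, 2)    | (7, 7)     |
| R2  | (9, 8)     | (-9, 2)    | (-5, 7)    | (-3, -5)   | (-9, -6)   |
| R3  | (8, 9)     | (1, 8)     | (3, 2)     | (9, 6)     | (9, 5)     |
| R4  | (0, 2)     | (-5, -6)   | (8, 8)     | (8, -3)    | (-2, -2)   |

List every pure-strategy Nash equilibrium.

A profile is a Nash equilibrium when each player is best-responding to the other.
Agent 1's best responses — vs C1: R2 (payoff 9); vs C2: R3 (payoff 1); vs C3: R4 (payoff 8); vs C4: R3 (payoff 9); vs C5: R3 (payoff 9).
Agent 2's best responses — vs R1: C5 (payoff 7); vs R2: C1 (payoff 8); vs R3: C1 (payoff 9); vs R4: C3 (payoff 8).
Mutual best responses occur at (R2, C1) and (R4, C3); at each, neither player gains by switching.

(R2, C1) and (R4, C3)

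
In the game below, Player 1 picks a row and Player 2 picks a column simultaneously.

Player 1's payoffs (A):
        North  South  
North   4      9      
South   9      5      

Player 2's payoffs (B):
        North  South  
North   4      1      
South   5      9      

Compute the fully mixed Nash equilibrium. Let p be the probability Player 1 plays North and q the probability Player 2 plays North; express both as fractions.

p = 4/7, q = 4/9

Each player's mixing probability is pinned down by making the *other* player indifferent.
Player 2 indifferent between North and South: p·4 + (1−p)·5 = p·1 + (1−p)·9 ⟹ 5 + (-1)p = 9 + (-8)p ⟹ p = 4/7.
Player 1 indifferent between North and South: q·4 + (1−q)·9 = q·9 + (1−q)·5 ⟹ 9 + (-5)q = 5 + 4q ⟹ q = 4/9.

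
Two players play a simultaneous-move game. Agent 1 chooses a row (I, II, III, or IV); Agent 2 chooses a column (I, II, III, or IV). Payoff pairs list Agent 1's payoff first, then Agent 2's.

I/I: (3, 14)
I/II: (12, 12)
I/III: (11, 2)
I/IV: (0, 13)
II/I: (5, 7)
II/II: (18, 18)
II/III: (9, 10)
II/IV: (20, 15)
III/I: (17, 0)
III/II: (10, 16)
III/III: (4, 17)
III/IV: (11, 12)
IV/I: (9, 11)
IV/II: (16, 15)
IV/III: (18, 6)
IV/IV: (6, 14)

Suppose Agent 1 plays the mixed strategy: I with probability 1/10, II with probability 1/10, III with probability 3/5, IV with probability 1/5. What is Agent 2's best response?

Agent 2's best reply maximizes expected payoff against the mix.
I: (1/10)·14 + (1/10)·7 + (3/5)·0 + (1/5)·11 = 43/10
II: (1/10)·12 + (1/10)·18 + (3/5)·16 + (1/5)·15 = 78/5
III: (1/10)·2 + (1/10)·10 + (3/5)·17 + (1/5)·6 = 63/5
IV: (1/10)·13 + (1/10)·15 + (3/5)·12 + (1/5)·14 = 64/5
Highest expected payoff is 78/5, from II.

II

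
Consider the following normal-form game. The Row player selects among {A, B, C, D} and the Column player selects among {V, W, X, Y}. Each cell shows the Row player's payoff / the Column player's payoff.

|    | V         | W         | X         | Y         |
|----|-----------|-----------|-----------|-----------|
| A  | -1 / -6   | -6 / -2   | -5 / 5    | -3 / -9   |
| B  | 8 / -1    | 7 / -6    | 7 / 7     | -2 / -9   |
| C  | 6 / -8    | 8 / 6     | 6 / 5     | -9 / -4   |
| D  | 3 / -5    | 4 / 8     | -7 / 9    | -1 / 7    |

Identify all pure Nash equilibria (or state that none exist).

A profile is a Nash equilibrium when each player is best-responding to the other.
The Row player's best responses — vs V: B (payoff 8); vs W: C (payoff 8); vs X: B (payoff 7); vs Y: D (payoff -1).
The Column player's best responses — vs A: X (payoff 5); vs B: X (payoff 7); vs C: W (payoff 6); vs D: X (payoff 9).
Mutual best responses occur at (B, X) and (C, W); at each, neither player gains by switching.

(B, X) and (C, W)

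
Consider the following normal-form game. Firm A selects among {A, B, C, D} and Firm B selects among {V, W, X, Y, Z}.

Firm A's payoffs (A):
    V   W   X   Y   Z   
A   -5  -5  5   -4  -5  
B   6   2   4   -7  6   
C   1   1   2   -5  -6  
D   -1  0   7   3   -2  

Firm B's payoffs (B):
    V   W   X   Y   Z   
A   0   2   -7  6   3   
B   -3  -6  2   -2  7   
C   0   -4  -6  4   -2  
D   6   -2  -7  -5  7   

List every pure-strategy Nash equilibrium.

Find each player's best response to every opponent strategy; NE are the intersections.
Firm A's best responses — vs V: B (payoff 6); vs W: B (payoff 2); vs X: D (payoff 7); vs Y: D (payoff 3); vs Z: B (payoff 6).
Firm B's best responses — vs A: Y (payoff 6); vs B: Z (payoff 7); vs C: Y (payoff 4); vs D: Z (payoff 7).
The only mutual best response is (B, Z); neither player gains by switching there.

(B, Z)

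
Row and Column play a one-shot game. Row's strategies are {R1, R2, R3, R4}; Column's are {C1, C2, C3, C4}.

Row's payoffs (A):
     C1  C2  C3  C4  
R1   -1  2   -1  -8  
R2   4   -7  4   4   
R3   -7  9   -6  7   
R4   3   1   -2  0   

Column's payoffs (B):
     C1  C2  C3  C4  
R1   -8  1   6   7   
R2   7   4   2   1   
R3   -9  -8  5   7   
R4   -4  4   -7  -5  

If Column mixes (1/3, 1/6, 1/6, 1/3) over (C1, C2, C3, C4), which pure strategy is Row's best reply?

Compute Row's expected payoff from each pure strategy against the given mix.
R1: (1/3)·(-1) + (1/6)·2 + (1/6)·(-1) + (1/3)·(-8) = -17/6
R2: (1/3)·4 + (1/6)·(-7) + (1/6)·4 + (1/3)·4 = 13/6
R3: (1/3)·(-7) + (1/6)·9 + (1/6)·(-6) + (1/3)·7 = 1/2
R4: (1/3)·3 + (1/6)·1 + (1/6)·(-2) + (1/3)·0 = 5/6
Highest expected payoff is 13/6, from R2.

R2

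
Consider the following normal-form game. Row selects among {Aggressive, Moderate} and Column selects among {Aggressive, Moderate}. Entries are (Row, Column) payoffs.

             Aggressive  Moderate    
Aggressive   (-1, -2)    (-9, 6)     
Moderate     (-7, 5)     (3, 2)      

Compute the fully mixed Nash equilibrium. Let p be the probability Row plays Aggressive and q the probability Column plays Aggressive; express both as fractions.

Each player's mixing probability is pinned down by making the *other* player indifferent.
Column indifferent between Aggressive and Moderate: p·(-2) + (1−p)·5 = p·6 + (1−p)·2 ⟹ 5 + (-7)p = 2 + 4p ⟹ p = 3/11.
Row indifferent between Aggressive and Moderate: q·(-1) + (1−q)·(-9) = q·(-7) + (1−q)·3 ⟹ (-9) + 8q = 3 + (-10)q ⟹ q = 2/3.

p = 3/11, q = 2/3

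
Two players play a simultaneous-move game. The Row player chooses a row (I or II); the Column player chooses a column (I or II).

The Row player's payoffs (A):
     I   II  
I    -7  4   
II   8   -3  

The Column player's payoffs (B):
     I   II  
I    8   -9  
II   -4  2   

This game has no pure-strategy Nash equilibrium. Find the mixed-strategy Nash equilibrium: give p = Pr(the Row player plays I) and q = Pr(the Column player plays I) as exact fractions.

p = 6/23, q = 7/22

In a mixed NE each player is indifferent between their pure strategies, so the opponent's mix sets the indifference.
The Column player indifferent between I and II: p·8 + (1−p)·(-4) = p·(-9) + (1−p)·2 ⟹ (-4) + 12p = 2 + (-11)p ⟹ p = 6/23.
The Row player indifferent between I and II: q·(-7) + (1−q)·4 = q·8 + (1−q)·(-3) ⟹ 4 + (-11)q = (-3) + 11q ⟹ q = 7/22.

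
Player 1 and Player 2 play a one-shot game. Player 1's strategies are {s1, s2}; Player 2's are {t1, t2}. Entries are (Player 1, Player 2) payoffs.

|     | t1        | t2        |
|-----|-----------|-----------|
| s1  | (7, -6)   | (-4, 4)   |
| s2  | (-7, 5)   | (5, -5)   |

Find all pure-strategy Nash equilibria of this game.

There is no pure-strategy Nash equilibrium

Find each player's best response to every opponent strategy; NE are the intersections.
Player 1's best responses — vs t1: s1 (payoff 7); vs t2: s2 (payoff 5).
Player 2's best responses — vs s1: t2 (payoff 4); vs s2: t1 (payoff 5).
No cell has both players best-responding. For instance, Player 1's best reply to t2 is s2, but against s2 Player 2 prefers t1 over t2.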